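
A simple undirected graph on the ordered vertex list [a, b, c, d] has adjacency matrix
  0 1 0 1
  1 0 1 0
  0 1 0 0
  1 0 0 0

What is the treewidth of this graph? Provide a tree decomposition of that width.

Each bag holds 2 vertices, so the decomposition has width 1, which upper-bounds the treewidth. Any graph with an edge has treewidth ≥ 1, and G has the edge a–b. The upper and lower bounds meet at 1, so that is the treewidth.

Treewidth 1.
One such decomposition:
Bags: B1 = {a, b}  B2 = {b, c}  B3 = {a, d}
Tree: B1–B2, B1–B3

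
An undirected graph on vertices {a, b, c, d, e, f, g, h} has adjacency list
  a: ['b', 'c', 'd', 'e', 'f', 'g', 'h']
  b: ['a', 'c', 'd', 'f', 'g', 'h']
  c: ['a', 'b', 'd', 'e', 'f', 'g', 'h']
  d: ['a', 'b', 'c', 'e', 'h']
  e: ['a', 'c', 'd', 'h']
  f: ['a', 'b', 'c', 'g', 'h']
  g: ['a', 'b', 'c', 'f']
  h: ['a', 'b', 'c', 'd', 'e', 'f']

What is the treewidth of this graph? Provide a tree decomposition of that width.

Treewidth 4.
One such decomposition:
Bags: B1 = {a, b, c, f, g}  B2 = {a, b, c, f, h}  B3 = {a, b, c, d, h}  B4 = {a, c, d, e, h}
Tree: B1–B2, B2–B3, B3–B4

Every bag has size at most 5, so the width is 5 − 1 = 4 and tw(G) ≤ 4. Conversely, {a, b, c, f, g} is a clique of size 5, and the vertices of any clique must share a bag in every tree decomposition; so some bag has ≥ 5 vertices and tw(G) ≥ 4. Combining the bounds, tw(G) = 4.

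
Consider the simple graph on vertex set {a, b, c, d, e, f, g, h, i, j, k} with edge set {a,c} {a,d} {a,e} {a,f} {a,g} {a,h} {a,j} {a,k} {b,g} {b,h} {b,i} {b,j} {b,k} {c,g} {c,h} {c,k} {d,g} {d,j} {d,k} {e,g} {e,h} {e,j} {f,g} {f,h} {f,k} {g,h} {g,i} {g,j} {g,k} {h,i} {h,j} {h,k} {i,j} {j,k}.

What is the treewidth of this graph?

A width-4 tree decomposition is:
Bags: B1 = {a, f, g, h, k}  B2 = {a, g, h, j, k}  B3 = {a, e, g, h, j}  B4 = {a, c, g, h, k}  B5 = {b, g, h, j, k}  B6 = {a, d, g, j, k}  B7 = {b, g, h, i, j}
Tree: B1–B2, B2–B3, B1–B4, B2–B5, B2–B6, B5–B7
Every bag has size at most 5, so the width is 5 − 1 = 4 and tw(G) ≤ 4. On the other hand G contains the 5-clique {a, d, g, j, k}. A clique must lie in a single bag of any decomposition, so no decomposition can have width below 4. The upper and lower bounds meet at 4, so that is the treewidth.

4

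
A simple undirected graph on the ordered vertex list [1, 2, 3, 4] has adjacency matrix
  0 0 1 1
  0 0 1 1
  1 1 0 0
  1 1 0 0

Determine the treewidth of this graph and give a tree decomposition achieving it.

Each bag holds 3 vertices, so the decomposition has width 2, which upper-bounds the treewidth. Since 4–1–3–2–4 is a cycle in G, G is not acyclic. Forests are exactly the graphs of treewidth ≤ 1, so tw(G) ≥ 2. Hence tw(G) = 2 exactly.

Treewidth 2.
Bags: B1 = {1, 3, 4}  B2 = {2, 3, 4}
Tree: B1–B2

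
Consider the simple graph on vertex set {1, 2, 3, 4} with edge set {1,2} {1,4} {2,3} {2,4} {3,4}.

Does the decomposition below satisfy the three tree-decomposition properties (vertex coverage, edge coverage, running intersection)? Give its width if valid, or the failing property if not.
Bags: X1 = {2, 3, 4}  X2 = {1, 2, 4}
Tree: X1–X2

Yes; width 2.

Checking the three conditions: (i) the bags cover all of {1, 2, 3, 4}; (ii) for each edge, some bag contains both endpoints; (iii) the bags containing any fixed vertex form a subtree. All hold, so the decomposition is valid with width 3 − 1 = 2.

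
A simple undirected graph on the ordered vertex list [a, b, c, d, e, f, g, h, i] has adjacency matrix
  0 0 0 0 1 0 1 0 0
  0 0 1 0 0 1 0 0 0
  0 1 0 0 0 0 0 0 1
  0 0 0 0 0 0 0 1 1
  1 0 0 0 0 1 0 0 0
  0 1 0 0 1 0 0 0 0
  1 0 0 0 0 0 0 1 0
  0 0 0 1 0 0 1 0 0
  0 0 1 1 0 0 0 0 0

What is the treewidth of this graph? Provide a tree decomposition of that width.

Treewidth 2.
One optimal decomposition is:
Bags: B1 = {b, e, f}  B2 = {a, b, e}  B3 = {a, b, g}  B4 = {b, g, h}  B5 = {b, d, h}  B6 = {b, d, i}  B7 = {b, c, i}
Tree: B1–B2, B2–B3, B3–B4, B4–B5, B5–B6, B6–B7

Each bag holds 3 vertices, so the decomposition has width 2, which upper-bounds the treewidth. For the lower bound, G contains the cycle b–f–e–a–g–h–d–i–c–b, so G is not a forest; only forests have treewidth ≤ 1, hence tw(G) ≥ 2. Combining the bounds, tw(G) = 2.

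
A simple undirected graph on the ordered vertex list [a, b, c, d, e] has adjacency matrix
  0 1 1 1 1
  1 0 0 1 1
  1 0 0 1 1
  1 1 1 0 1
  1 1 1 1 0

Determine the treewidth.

3

A width-3 tree decomposition is:
Bags: B1 = {a, b, d, e}  B2 = {a, c, d, e}
Tree: B1–B2
Every bag has size at most 4, so the width is 4 − 1 = 3 and tw(G) ≤ 3. On the other hand G contains the 4-clique {a, c, d, e}. A clique must lie in a single bag of any decomposition, so no decomposition can have width below 3. The upper and lower bounds meet at 3, so that is the treewidth.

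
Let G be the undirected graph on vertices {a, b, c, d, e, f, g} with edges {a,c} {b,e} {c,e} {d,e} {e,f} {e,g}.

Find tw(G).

1

A width-1 tree decomposition is:
Bags: B1 = {e, g}  B2 = {d, e}  B3 = {b, e}  B4 = {c, e}  B5 = {e, f}  B6 = {a, c}
Tree: B1–B2, B1–B3, B3–B4, B3–B5, B4–B6
Every bag has size at most 2, so the width is 2 − 1 = 1 and tw(G) ≤ 1. Since G has at least one edge (e.g. g–e), it is not an edgeless graph, so tw(G) ≥ 1. The upper and lower bounds meet at 1, so that is the treewidth.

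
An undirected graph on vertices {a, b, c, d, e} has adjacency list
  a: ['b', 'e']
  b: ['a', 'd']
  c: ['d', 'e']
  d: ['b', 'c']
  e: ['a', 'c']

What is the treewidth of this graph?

A width-2 tree decomposition is:
Bags: B1 = {a, b, d}  B2 = {a, c, d}  B3 = {a, c, e}
Tree: B1–B2, B2–B3
Each bag holds 3 vertices, so the decomposition has width 2, which upper-bounds the treewidth. Since a–b–d–c–e–a is a cycle in G, G is not acyclic. Forests are exactly the graphs of treewidth ≤ 1, so tw(G) ≥ 2. The upper and lower bounds meet at 2, so that is the treewidth.

2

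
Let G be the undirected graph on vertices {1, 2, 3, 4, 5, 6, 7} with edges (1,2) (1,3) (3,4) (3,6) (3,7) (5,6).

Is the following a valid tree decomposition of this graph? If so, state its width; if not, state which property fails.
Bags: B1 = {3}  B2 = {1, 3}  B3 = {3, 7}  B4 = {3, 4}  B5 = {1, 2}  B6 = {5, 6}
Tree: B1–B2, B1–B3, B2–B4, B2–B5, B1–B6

A tree decomposition must satisfy three properties: every vertex lies in some bag; for every edge, both endpoints lie together in some bag; and for every vertex, the bags containing it form a connected subtree. Here edge (6,3) lies in no bag, so the decomposition is invalid.

No — edge (6,3) lies in no bag.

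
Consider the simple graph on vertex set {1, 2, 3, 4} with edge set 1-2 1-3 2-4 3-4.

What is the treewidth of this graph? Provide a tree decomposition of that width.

Each bag holds 3 vertices, so the decomposition has width 2, which upper-bounds the treewidth. The edges 3–4–2–1–3 form a cycle, so G is not a tree and its treewidth is at least 2. Hence tw(G) = 2 exactly.

Treewidth 2.
One optimal decomposition is:
Bags: B1 = {2, 3, 4}  B2 = {1, 2, 3}
Tree: B1–B2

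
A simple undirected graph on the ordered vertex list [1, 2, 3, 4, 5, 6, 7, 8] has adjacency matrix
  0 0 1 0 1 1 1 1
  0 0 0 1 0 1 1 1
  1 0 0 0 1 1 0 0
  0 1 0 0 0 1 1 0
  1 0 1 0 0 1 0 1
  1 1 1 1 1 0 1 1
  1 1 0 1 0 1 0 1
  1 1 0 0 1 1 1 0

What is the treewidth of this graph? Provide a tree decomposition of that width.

Treewidth 3.
One optimal decomposition is:
Bags: B1 = {1, 5, 6, 8}  B2 = {1, 6, 7, 8}  B3 = {1, 3, 5, 6}  B4 = {2, 6, 7, 8}  B5 = {2, 4, 6, 7}
Tree: B1–B2, B1–B3, B2–B4, B4–B5

Every bag has size at most 4, so the width is 4 − 1 = 3 and tw(G) ≤ 3. For the lower bound, the 4 vertices {1, 5, 6, 8} are pairwise adjacent, and any tree decomposition puts a clique entirely inside one bag — forcing width ≥ 3. Therefore the treewidth is 3.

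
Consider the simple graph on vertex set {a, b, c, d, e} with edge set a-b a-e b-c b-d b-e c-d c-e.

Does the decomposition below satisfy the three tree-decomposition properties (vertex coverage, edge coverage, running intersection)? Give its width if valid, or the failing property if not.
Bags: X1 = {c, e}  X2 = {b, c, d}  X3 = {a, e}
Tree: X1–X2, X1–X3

A tree decomposition must satisfy three properties: every vertex lies in some bag; for every edge, both endpoints lie together in some bag; and for every vertex, the bags containing it form a connected subtree. Here edge (b,e) lies in no bag, so the decomposition is invalid.

No — edge (b,e) lies in no bag.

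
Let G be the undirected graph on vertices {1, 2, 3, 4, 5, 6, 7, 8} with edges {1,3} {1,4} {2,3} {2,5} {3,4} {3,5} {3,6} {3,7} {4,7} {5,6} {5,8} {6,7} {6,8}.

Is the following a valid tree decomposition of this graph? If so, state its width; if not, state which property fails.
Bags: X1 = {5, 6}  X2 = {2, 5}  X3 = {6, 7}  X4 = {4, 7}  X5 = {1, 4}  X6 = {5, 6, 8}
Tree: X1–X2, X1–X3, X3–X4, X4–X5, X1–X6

A tree decomposition must satisfy three properties: every vertex lies in some bag; for every edge, both endpoints lie together in some bag; and for every vertex, the bags containing it form a connected subtree. Here vertex 3 appears in no bag, so the decomposition is invalid.

No — vertex 3 appears in no bag.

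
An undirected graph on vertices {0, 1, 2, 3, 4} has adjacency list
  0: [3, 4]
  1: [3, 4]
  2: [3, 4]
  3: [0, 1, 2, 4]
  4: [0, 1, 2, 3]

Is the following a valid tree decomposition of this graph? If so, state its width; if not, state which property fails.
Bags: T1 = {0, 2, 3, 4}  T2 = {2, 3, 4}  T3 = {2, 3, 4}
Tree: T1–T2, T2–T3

A tree decomposition must satisfy three properties: every vertex lies in some bag; for every edge, both endpoints lie together in some bag; and for every vertex, the bags containing it form a connected subtree. Here vertex 1 appears in no bag, so the decomposition is invalid.

No — vertex 1 appears in no bag.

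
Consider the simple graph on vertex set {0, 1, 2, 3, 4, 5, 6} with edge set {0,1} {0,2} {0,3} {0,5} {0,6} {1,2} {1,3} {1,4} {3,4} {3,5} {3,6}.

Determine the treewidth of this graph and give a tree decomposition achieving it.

Every bag has size at most 3, so the width is 3 − 1 = 2 and tw(G) ≤ 2. For the lower bound, the 3 vertices {0, 1, 2} are pairwise adjacent, and any tree decomposition puts a clique entirely inside one bag — forcing width ≥ 2. Hence tw(G) = 2 exactly.

Treewidth 2.
One such decomposition:
Bags: B1 = {0, 3, 6}  B2 = {0, 1, 3}  B3 = {1, 3, 4}  B4 = {0, 3, 5}  B5 = {0, 1, 2}
Tree: B1–B2, B2–B3, B1–B4, B2–B5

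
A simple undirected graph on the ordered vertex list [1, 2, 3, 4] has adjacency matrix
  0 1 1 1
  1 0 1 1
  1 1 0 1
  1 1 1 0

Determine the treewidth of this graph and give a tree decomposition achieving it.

A single bag containing all 4 vertices is trivially a valid decomposition of width 3. Conversely, {1, 2, 3, 4} is a clique of size 4, and the vertices of any clique must share a bag in every tree decomposition; so some bag has ≥ 4 vertices and tw(G) ≥ 3. Therefore the treewidth is 3.

Treewidth 3.
One such decomposition:
Bags: B1 = {1, 2, 3, 4}
Tree: (single bag)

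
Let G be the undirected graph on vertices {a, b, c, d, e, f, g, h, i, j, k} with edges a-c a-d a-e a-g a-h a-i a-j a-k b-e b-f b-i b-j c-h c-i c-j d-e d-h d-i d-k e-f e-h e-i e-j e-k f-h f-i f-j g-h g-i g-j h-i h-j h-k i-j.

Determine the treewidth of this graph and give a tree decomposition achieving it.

Each bag holds 5 vertices, so the decomposition has width 4, which upper-bounds the treewidth. Conversely, {a, d, e, h, k} is a clique of size 5, and the vertices of any clique must share a bag in every tree decomposition; so some bag has ≥ 5 vertices and tw(G) ≥ 4. Therefore the treewidth is 4.

Treewidth 4.
One such decomposition:
Bags: B1 = {a, e, h, i, j}  B2 = {a, d, e, h, i}  B3 = {a, d, e, h, k}  B4 = {a, c, h, i, j}  B5 = {e, f, h, i, j}  B6 = {b, e, f, i, j}  B7 = {a, g, h, i, j}
Tree: B1–B2, B2–B3, B1–B4, B1–B5, B5–B6, B4–B7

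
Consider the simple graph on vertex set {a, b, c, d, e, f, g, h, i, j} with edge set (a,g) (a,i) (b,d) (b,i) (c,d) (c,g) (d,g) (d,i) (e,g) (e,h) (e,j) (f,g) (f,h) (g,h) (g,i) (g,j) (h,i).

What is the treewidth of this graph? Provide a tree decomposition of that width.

Every bag has size at most 3, so the width is 3 − 1 = 2 and tw(G) ≤ 2. Conversely, {c, d, g} is a clique of size 3, and the vertices of any clique must share a bag in every tree decomposition; so some bag has ≥ 3 vertices and tw(G) ≥ 2. The upper and lower bounds meet at 2, so that is the treewidth.

Treewidth 2.
One optimal decomposition is:
Bags: B1 = {f, g, h}  B2 = {g, h, i}  B3 = {d, g, i}  B4 = {a, g, i}  B5 = {c, d, g}  B6 = {e, g, h}  B7 = {e, g, j}  B8 = {b, d, i}
Tree: B1–B2, B2–B3, B2–B4, B3–B5, B1–B6, B6–B7, B3–B8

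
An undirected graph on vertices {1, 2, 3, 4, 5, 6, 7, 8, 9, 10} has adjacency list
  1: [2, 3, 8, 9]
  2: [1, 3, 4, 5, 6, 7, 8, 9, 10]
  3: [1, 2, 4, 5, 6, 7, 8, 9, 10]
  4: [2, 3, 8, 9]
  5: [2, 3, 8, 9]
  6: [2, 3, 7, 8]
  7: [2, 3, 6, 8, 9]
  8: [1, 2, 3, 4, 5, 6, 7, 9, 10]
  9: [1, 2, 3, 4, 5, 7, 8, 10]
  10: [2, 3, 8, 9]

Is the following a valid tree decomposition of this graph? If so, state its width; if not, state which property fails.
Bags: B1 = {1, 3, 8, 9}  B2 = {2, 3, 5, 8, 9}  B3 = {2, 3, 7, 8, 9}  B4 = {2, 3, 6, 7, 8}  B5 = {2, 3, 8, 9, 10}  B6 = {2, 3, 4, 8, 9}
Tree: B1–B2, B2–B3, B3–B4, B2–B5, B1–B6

No — edge (2,1) lies in no bag.

A tree decomposition must satisfy three properties: every vertex lies in some bag; for every edge, both endpoints lie together in some bag; and for every vertex, the bags containing it form a connected subtree. Here edge (2,1) lies in no bag, so the decomposition is invalid.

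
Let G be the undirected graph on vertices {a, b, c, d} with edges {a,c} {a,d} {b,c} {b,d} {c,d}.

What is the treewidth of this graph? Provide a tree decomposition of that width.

Every bag has size at most 3, so the width is 3 − 1 = 2 and tw(G) ≤ 2. On the other hand G contains the 3-clique {a, c, d}. A clique must lie in a single bag of any decomposition, so no decomposition can have width below 2. The upper and lower bounds meet at 2, so that is the treewidth.

Treewidth 2.
One optimal decomposition is:
Bags: B1 = {a, c, d}  B2 = {b, c, d}
Tree: B1–B2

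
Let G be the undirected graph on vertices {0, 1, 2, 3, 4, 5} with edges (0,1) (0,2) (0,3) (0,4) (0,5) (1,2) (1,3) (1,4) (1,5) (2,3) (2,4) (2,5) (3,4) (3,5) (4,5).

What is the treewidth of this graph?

A width-5 tree decomposition is:
Bags: B1 = {0, 1, 2, 3, 4, 5}
Tree: (single bag)
A single bag containing all 6 vertices is trivially a valid decomposition of width 5. On the other hand G contains the 6-clique {0, 1, 2, 3, 4, 5}. A clique must lie in a single bag of any decomposition, so no decomposition can have width below 5. The upper and lower bounds meet at 5, so that is the treewidth.

5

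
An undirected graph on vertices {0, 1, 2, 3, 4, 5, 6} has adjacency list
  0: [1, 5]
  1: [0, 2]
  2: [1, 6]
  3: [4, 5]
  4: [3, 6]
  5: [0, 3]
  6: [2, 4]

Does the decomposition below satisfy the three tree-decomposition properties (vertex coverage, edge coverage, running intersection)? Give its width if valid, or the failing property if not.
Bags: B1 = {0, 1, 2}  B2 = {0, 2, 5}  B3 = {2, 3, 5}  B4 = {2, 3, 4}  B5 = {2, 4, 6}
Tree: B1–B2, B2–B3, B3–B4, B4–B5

Yes; width 2.

Vertex coverage: the bags together contain {0, 1, 2, 3, 4, 5, 6}, the full vertex set. Edge coverage: each edge of G has both endpoints in at least one bag. Running intersection: for every vertex, the bags containing it form a connected subtree. All three properties hold, so this is a valid tree decomposition of width max|bag| − 1 = 2, and hence tw(G) ≤ 2.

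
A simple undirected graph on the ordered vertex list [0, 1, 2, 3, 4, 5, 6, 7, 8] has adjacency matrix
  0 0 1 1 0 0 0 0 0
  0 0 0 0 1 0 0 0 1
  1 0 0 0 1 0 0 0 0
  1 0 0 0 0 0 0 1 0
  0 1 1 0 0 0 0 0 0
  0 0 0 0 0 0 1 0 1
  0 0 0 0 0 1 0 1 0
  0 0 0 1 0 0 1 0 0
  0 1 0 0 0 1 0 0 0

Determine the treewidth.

2

A width-2 tree decomposition is:
Bags: B1 = {1, 5, 8}  B2 = {1, 5, 6}  B3 = {1, 6, 7}  B4 = {1, 3, 7}  B5 = {0, 1, 3}  B6 = {0, 1, 2}  B7 = {1, 2, 4}
Tree: B1–B2, B2–B3, B3–B4, B4–B5, B5–B6, B6–B7
Every bag has size at most 3, so the width is 3 − 1 = 2 and tw(G) ≤ 2. Since 1–8–5–6–7–3–0–2–4–1 is a cycle in G, G is not acyclic. Forests are exactly the graphs of treewidth ≤ 1, so tw(G) ≥ 2. Combining the bounds, tw(G) = 2.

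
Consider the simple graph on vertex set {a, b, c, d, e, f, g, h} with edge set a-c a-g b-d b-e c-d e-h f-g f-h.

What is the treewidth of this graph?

A width-2 tree decomposition is:
Bags: B1 = {e, f, h}  B2 = {b, e, f}  B3 = {b, d, f}  B4 = {c, d, f}  B5 = {a, c, f}  B6 = {a, f, g}
Tree: B1–B2, B2–B3, B3–B4, B4–B5, B5–B6
Each bag holds 3 vertices, so the decomposition has width 2, which upper-bounds the treewidth. For the lower bound, G contains the cycle f–h–e–b–d–c–a–g–f, so G is not a forest; only forests have treewidth ≤ 1, hence tw(G) ≥ 2. The upper and lower bounds meet at 2, so that is the treewidth.

2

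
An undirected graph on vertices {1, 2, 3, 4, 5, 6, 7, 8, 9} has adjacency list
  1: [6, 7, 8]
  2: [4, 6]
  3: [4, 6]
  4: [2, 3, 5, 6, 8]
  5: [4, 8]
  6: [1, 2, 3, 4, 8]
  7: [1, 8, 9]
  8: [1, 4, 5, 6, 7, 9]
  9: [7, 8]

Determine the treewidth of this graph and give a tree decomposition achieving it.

Treewidth 2.
One such decomposition:
Bags: B1 = {4, 6, 8}  B2 = {4, 5, 8}  B3 = {1, 6, 8}  B4 = {3, 4, 6}  B5 = {1, 7, 8}  B6 = {7, 8, 9}  B7 = {2, 4, 6}
Tree: B1–B2, B1–B3, B1–B4, B3–B5, B5–B6, B4–B7

Each bag holds 3 vertices, so the decomposition has width 2, which upper-bounds the treewidth. For the lower bound, the 3 vertices {1, 6, 8} are pairwise adjacent, and any tree decomposition puts a clique entirely inside one bag — forcing width ≥ 2. The upper and lower bounds meet at 2, so that is the treewidth.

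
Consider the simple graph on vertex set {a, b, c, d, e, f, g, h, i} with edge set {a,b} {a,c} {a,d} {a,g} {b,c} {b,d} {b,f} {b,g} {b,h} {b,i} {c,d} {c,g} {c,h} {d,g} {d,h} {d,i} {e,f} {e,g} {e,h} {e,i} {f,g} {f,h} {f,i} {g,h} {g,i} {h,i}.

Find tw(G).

A width-4 tree decomposition is:
Bags: B1 = {e, f, g, h, i}  B2 = {b, f, g, h, i}  B3 = {b, d, g, h, i}  B4 = {b, c, d, g, h}  B5 = {a, b, c, d, g}
Tree: B1–B2, B2–B3, B3–B4, B4–B5
The largest bag has 5 vertices, giving width 4; this decomposition certifies tw(G) ≤ 4. Conversely, {e, f, g, h, i} is a clique of size 5, and the vertices of any clique must share a bag in every tree decomposition; so some bag has ≥ 5 vertices and tw(G) ≥ 4. Therefore the treewidth is 4.

4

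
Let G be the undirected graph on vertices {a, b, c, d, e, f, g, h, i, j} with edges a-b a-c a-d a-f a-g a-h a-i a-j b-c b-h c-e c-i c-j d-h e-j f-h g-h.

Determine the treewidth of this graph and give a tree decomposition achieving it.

Each bag holds 3 vertices, so the decomposition has width 2, which upper-bounds the treewidth. Conversely, {c, e, j} is a clique of size 3, and the vertices of any clique must share a bag in every tree decomposition; so some bag has ≥ 3 vertices and tw(G) ≥ 2. Therefore the treewidth is 2.

Treewidth 2.
One optimal decomposition is:
Bags: B1 = {a, b, h}  B2 = {a, b, c}  B3 = {a, c, i}  B4 = {a, d, h}  B5 = {a, c, j}  B6 = {c, e, j}  B7 = {a, f, h}  B8 = {a, g, h}
Tree: B1–B2, B2–B3, B1–B4, B2–B5, B5–B6, B4–B7, B4–B8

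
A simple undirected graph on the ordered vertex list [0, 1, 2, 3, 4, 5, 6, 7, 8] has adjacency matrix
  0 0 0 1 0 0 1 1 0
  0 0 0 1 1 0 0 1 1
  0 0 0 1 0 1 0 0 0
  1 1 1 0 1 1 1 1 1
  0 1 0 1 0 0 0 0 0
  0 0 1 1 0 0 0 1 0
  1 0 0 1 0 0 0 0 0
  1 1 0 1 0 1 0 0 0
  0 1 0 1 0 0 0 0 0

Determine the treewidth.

2

A width-2 tree decomposition is:
Bags: B1 = {1, 3, 7}  B2 = {1, 3, 4}  B3 = {3, 5, 7}  B4 = {1, 3, 8}  B5 = {2, 3, 5}  B6 = {0, 3, 7}  B7 = {0, 3, 6}
Tree: B1–B2, B1–B3, B1–B4, B3–B5, B3–B6, B6–B7
The largest bag has 3 vertices, giving width 2; this decomposition certifies tw(G) ≤ 2. Conversely, {0, 3, 6} is a clique of size 3, and the vertices of any clique must share a bag in every tree decomposition; so some bag has ≥ 3 vertices and tw(G) ≥ 2. Combining the bounds, tw(G) = 2.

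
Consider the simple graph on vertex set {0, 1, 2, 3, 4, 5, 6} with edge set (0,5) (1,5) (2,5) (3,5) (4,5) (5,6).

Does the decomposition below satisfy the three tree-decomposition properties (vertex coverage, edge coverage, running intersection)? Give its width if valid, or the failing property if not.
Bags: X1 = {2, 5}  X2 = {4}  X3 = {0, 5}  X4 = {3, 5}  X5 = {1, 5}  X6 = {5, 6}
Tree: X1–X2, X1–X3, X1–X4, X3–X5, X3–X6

A tree decomposition must satisfy three properties: every vertex lies in some bag; for every edge, both endpoints lie together in some bag; and for every vertex, the bags containing it form a connected subtree. Here edge (5,4) lies in no bag, so the decomposition is invalid.

No — edge (5,4) lies in no bag.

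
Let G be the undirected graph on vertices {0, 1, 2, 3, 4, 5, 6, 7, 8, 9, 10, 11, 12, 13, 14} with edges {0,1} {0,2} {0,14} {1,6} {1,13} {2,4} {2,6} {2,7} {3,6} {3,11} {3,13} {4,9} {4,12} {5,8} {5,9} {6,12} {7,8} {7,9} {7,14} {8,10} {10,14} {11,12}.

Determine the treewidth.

3

A width-3 tree decomposition is:
Bags: B1 = {1, 3, 11, 13}  B2 = {1, 3, 6, 11}  B3 = {1, 6, 11, 12}  B4 = {0, 1, 6, 12}  B5 = {0, 2, 6, 12}  B6 = {0, 2, 4, 12}  B7 = {0, 2, 4, 14}  B8 = {2, 4, 7, 14}  B9 = {4, 7, 9, 14}  B10 = {7, 9, 10, 14}  B11 = {7, 8, 9, 10}  B12 = {5, 8, 9, 10}
Tree: B1–B2, B2–B3, B3–B4, B4–B5, B5–B6, B6–B7, B7–B8, B8–B9, B9–B10, B10–B11, B11–B12
Every bag has size at most 4, so the width is 4 − 1 = 3 and tw(G) ≤ 3. For the lower bound: the 4 vertex sets {3,11,13}, {1}, {6}, {0,2,4,12} are disjoint, each induces a connected subgraph, and every pair is joined by at least one edge of G. Contracting each set to a single vertex therefore yields K_{4} as a minor, and since treewidth is minor-monotone, tw(G) ≥ tw(K_{4}) = 3. Therefore the treewidth is 3.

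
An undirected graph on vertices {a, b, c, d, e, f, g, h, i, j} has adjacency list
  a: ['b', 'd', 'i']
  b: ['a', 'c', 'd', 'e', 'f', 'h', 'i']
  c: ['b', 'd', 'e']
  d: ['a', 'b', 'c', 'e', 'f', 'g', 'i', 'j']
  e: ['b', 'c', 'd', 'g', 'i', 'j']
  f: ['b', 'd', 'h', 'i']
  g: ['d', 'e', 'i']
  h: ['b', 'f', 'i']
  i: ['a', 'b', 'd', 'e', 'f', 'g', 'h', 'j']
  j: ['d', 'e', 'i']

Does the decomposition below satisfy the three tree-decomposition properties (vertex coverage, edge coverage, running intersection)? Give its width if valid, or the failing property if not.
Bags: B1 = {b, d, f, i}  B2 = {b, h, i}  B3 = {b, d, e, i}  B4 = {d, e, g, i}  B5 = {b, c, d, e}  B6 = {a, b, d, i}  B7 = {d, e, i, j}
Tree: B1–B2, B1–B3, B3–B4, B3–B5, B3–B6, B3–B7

A tree decomposition must satisfy three properties: every vertex lies in some bag; for every edge, both endpoints lie together in some bag; and for every vertex, the bags containing it form a connected subtree. Here edge (f,h) lies in no bag, so the decomposition is invalid.

No — edge (f,h) lies in no bag.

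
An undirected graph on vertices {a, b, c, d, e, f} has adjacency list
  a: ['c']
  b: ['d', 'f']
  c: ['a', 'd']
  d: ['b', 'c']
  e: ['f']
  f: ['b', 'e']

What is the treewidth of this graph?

1

A width-1 tree decomposition is:
Bags: B1 = {e, f}  B2 = {b, f}  B3 = {b, d}  B4 = {c, d}  B5 = {a, c}
Tree: B1–B2, B2–B3, B3–B4, B4–B5
The largest bag has 2 vertices, giving width 1; this decomposition certifies tw(G) ≤ 1. Any graph with an edge has treewidth ≥ 1, and G has the edge e–f. Hence tw(G) = 1 exactly.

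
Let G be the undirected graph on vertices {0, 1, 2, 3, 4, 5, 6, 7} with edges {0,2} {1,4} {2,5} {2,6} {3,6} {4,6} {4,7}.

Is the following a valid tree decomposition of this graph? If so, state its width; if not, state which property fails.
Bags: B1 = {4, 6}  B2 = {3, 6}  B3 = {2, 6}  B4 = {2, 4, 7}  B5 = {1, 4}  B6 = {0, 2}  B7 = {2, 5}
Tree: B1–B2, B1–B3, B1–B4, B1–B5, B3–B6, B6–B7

No — bags containing vertex 2 are not connected in the tree.

A tree decomposition must satisfy three properties: every vertex lies in some bag; for every edge, both endpoints lie together in some bag; and for every vertex, the bags containing it form a connected subtree. Here bags containing vertex 2 are not connected in the tree, so the decomposition is invalid.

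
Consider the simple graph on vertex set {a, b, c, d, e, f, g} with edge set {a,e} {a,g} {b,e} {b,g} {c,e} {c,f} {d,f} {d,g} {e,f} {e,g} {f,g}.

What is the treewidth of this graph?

2

A width-2 tree decomposition is:
Bags: B1 = {e, f, g}  B2 = {c, e, f}  B3 = {a, e, g}  B4 = {d, f, g}  B5 = {b, e, g}
Tree: B1–B2, B1–B3, B1–B4, B3–B5
The largest bag has 3 vertices, giving width 2; this decomposition certifies tw(G) ≤ 2. For the lower bound, the 3 vertices {d, f, g} are pairwise adjacent, and any tree decomposition puts a clique entirely inside one bag — forcing width ≥ 2. Hence tw(G) = 2 exactly.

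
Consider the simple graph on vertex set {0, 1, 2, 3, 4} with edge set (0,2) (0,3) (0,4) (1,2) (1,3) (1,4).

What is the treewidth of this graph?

A width-2 tree decomposition is:
Bags: B1 = {0, 1, 2}  B2 = {0, 1, 4}  B3 = {0, 1, 3}
Tree: B1–B2, B2–B3
The largest bag has 3 vertices, giving width 2; this decomposition certifies tw(G) ≤ 2. The edges 2–0–4–1–2 form a cycle, so G is not a tree and its treewidth is at least 2. Combining the bounds, tw(G) = 2.

2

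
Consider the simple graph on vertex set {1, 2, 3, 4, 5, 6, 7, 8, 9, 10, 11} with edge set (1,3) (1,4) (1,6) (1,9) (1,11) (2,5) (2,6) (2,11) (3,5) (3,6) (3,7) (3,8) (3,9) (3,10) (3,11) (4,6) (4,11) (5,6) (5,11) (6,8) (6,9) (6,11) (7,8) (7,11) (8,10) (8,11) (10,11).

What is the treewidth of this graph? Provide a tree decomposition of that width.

Every bag has size at most 4, so the width is 4 − 1 = 3 and tw(G) ≤ 3. On the other hand G contains the 4-clique {1, 3, 6, 9}. A clique must lie in a single bag of any decomposition, so no decomposition can have width below 3. The upper and lower bounds meet at 3, so that is the treewidth.

Treewidth 3.
One optimal decomposition is:
Bags: B1 = {3, 6, 8, 11}  B2 = {1, 3, 6, 11}  B3 = {1, 3, 6, 9}  B4 = {3, 5, 6, 11}  B5 = {3, 8, 10, 11}  B6 = {3, 7, 8, 11}  B7 = {1, 4, 6, 11}  B8 = {2, 5, 6, 11}
Tree: B1–B2, B2–B3, B1–B4, B1–B5, B5–B6, B2–B7, B4–B8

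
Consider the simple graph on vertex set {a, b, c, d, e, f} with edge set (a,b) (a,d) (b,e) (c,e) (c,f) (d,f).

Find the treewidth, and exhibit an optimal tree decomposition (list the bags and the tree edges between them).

Treewidth 2.
Bags: B1 = {a, d, f}  B2 = {a, b, f}  B3 = {b, e, f}  B4 = {c, e, f}
Tree: B1–B2, B2–B3, B3–B4

Each bag holds 3 vertices, so the decomposition has width 2, which upper-bounds the treewidth. The edges f–d–a–b–e–c–f form a cycle, so G is not a tree and its treewidth is at least 2. Therefore the treewidth is 2.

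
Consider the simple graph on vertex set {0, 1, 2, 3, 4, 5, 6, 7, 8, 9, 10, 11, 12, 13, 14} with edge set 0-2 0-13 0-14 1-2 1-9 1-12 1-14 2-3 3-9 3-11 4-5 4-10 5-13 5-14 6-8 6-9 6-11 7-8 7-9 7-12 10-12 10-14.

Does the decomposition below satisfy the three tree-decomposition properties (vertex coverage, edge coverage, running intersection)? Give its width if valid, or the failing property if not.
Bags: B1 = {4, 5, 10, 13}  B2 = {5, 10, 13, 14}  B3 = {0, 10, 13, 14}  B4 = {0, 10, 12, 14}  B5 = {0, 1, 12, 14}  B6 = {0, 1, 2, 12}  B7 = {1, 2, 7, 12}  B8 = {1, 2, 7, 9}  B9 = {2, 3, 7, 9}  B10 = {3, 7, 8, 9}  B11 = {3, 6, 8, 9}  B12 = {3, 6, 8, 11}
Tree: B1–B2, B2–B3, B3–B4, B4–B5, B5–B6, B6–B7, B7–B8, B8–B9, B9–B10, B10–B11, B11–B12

Vertex coverage: the bags together contain {0, 1, 2, 3, 4, 5, 6, 7, 8, 9, 10, 11, 12, 13, 14}, the full vertex set. Edge coverage: each edge of G has both endpoints in at least one bag. Running intersection: for every vertex, the bags containing it form a connected subtree. All three properties hold, so this is a valid tree decomposition of width max|bag| − 1 = 3, and hence tw(G) ≤ 3.

Yes; width 3.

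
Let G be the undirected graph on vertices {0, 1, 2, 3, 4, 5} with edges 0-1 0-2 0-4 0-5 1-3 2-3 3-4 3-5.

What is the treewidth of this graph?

2

A width-2 tree decomposition is:
Bags: B1 = {0, 1, 3}  B2 = {0, 3, 4}  B3 = {0, 2, 3}  B4 = {0, 3, 5}
Tree: B1–B2, B2–B3, B3–B4
Every bag has size at most 3, so the width is 3 − 1 = 2 and tw(G) ≤ 2. The edges 1–0–4–3–1 form a cycle, so G is not a tree and its treewidth is at least 2. Hence tw(G) = 2 exactly.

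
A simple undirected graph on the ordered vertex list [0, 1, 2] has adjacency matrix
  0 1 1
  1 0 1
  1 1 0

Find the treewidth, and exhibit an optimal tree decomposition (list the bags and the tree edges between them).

Treewidth 2.
Bags: B1 = {0, 1, 2}
Tree: (single bag)

With just one bag of size 3, the width is 3 − 1 = 2, so tw(G) ≤ 2. Conversely, {0, 1, 2} is a clique of size 3, and the vertices of any clique must share a bag in every tree decomposition; so some bag has ≥ 3 vertices and tw(G) ≥ 2. Therefore the treewidth is 2.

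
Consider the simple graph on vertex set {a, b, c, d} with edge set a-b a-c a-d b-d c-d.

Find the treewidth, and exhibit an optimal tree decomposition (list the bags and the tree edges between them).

Each bag holds 3 vertices, so the decomposition has width 2, which upper-bounds the treewidth. On the other hand G contains the 3-clique {a, c, d}. A clique must lie in a single bag of any decomposition, so no decomposition can have width below 2. Hence tw(G) = 2 exactly.

Treewidth 2.
One optimal decomposition is:
Bags: B1 = {a, b, d}  B2 = {a, c, d}
Tree: B1–B2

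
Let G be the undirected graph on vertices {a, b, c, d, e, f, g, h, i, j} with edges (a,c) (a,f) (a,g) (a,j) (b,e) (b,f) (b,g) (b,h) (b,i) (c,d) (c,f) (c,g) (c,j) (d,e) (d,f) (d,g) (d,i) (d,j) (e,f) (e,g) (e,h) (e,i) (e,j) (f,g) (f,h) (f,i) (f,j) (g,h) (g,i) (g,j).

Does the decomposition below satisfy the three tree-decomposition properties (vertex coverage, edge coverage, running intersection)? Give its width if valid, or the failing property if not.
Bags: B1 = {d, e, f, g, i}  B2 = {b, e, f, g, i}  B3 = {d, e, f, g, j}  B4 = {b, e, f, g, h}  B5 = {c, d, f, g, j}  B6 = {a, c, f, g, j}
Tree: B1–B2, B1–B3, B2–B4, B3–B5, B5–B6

Every vertex of G appears in some bag (union = {a, b, c, d, e, f, g, h, i, j}); every edge is covered by a bag; and for each vertex v the set of bags containing v is connected in the bag tree. The decomposition is therefore valid. The largest bag has 5 vertices, so the width is 4.

Yes; width 4.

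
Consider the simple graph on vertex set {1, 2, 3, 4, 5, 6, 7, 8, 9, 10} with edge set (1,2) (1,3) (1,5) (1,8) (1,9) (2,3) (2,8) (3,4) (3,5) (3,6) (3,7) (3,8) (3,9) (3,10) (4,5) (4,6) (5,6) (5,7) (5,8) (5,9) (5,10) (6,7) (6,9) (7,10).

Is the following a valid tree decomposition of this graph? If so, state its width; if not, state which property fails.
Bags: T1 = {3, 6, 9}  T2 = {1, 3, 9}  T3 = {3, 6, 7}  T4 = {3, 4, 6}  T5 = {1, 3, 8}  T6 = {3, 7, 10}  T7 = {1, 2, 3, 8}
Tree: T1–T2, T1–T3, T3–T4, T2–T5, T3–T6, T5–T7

A tree decomposition must satisfy three properties: every vertex lies in some bag; for every edge, both endpoints lie together in some bag; and for every vertex, the bags containing it form a connected subtree. Here vertex 5 appears in no bag, so the decomposition is invalid.

No — vertex 5 appears in no bag.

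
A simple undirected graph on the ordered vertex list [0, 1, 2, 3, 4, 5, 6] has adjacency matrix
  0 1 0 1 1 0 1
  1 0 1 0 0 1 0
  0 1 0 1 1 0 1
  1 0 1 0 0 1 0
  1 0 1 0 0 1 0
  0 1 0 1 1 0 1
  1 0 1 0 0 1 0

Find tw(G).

3

A width-3 tree decomposition is:
Bags: B1 = {0, 2, 4, 5}  B2 = {0, 1, 2, 5}  B3 = {0, 2, 3, 5}  B4 = {0, 2, 5, 6}
Tree: B1–B2, B2–B3, B3–B4
Each bag holds 4 vertices, so the decomposition has width 3, which upper-bounds the treewidth. For the lower bound: the 4 vertex sets {0,4}, {1,5}, {2}, {3} are disjoint, each induces a connected subgraph, and every pair is joined by at least one edge of G. Contracting each set to a single vertex therefore yields K_{4} as a minor, and since treewidth is minor-monotone, tw(G) ≥ tw(K_{4}) = 3. Combining the bounds, tw(G) = 3.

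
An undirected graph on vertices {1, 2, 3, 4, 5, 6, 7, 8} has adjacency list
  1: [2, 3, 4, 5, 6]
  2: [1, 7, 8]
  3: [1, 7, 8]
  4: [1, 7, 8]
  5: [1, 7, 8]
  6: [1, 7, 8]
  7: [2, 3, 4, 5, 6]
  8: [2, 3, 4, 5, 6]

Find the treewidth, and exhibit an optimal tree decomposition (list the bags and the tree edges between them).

Treewidth 3.
Bags: B1 = {1, 4, 7, 8}  B2 = {1, 5, 7, 8}  B3 = {1, 2, 7, 8}  B4 = {1, 6, 7, 8}  B5 = {1, 3, 7, 8}
Tree: B1–B2, B2–B3, B3–B4, B4–B5

Each bag holds 4 vertices, so the decomposition has width 3, which upper-bounds the treewidth. For the lower bound: the 4 vertex sets {4,7}, {1,5}, {8}, {2} are disjoint, each induces a connected subgraph, and every pair is joined by at least one edge of G. Contracting each set to a single vertex therefore yields K_{4} as a minor, and since treewidth is minor-monotone, tw(G) ≥ tw(K_{4}) = 3. Therefore the treewidth is 3.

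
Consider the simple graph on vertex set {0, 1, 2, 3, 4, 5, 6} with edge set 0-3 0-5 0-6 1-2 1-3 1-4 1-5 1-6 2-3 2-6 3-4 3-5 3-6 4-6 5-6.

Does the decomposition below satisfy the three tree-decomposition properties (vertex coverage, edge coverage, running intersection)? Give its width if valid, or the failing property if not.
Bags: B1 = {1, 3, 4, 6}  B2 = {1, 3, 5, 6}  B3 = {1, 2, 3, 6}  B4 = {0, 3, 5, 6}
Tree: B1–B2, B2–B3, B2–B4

Every vertex of G appears in some bag (union = {0, 1, 2, 3, 4, 5, 6}); every edge is covered by a bag; and for each vertex v the set of bags containing v is connected in the bag tree. The decomposition is therefore valid. The largest bag has 4 vertices, so the width is 3.

Yes; width 3.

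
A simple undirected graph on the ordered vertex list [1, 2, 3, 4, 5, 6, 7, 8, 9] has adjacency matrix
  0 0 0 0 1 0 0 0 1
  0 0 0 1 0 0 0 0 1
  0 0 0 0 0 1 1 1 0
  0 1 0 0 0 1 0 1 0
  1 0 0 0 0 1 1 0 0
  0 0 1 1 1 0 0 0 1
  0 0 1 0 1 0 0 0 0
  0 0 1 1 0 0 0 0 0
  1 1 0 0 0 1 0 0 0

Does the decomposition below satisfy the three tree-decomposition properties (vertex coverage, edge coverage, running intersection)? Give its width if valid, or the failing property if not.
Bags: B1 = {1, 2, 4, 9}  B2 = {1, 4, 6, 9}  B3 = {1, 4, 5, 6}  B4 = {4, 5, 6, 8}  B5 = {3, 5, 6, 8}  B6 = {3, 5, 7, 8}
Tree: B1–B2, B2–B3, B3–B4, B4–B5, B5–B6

Yes; width 3.

Vertex coverage: the bags together contain {1, 2, 3, 4, 5, 6, 7, 8, 9}, the full vertex set. Edge coverage: each edge of G has both endpoints in at least one bag. Running intersection: for every vertex, the bags containing it form a connected subtree. All three properties hold, so this is a valid tree decomposition of width max|bag| − 1 = 3, and hence tw(G) ≤ 3.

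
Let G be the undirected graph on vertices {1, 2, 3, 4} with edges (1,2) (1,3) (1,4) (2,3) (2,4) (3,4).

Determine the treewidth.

3

A width-3 tree decomposition is:
Bags: B1 = {1, 2, 3, 4}
Tree: (single bag)
A single bag containing all 4 vertices is trivially a valid decomposition of width 3. On the other hand G contains the 4-clique {1, 2, 3, 4}. A clique must lie in a single bag of any decomposition, so no decomposition can have width below 3. Therefore the treewidth is 3.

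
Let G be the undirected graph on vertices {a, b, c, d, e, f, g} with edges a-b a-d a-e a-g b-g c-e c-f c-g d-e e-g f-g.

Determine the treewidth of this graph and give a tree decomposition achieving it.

Each bag holds 3 vertices, so the decomposition has width 2, which upper-bounds the treewidth. On the other hand G contains the 3-clique {a, d, e}. A clique must lie in a single bag of any decomposition, so no decomposition can have width below 2. Hence tw(G) = 2 exactly.

Treewidth 2.
One optimal decomposition is:
Bags: B1 = {a, d, e}  B2 = {a, e, g}  B3 = {a, b, g}  B4 = {c, e, g}  B5 = {c, f, g}
Tree: B1–B2, B2–B3, B2–B4, B4–B5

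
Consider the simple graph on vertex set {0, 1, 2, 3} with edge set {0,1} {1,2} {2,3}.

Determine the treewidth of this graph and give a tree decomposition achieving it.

Treewidth 1.
One optimal decomposition is:
Bags: B1 = {1, 2}  B2 = {2, 3}  B3 = {0, 1}
Tree: B1–B2, B1–B3

The largest bag has 2 vertices, giving width 1; this decomposition certifies tw(G) ≤ 1. Since G has at least one edge (e.g. 2–1), it is not an edgeless graph, so tw(G) ≥ 1. Hence tw(G) = 1 exactly.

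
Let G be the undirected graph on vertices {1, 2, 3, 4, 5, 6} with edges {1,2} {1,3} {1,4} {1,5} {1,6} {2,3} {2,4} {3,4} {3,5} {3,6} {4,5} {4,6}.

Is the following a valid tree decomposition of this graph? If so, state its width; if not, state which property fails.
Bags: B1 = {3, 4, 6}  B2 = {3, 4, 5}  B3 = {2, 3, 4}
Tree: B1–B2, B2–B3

A tree decomposition must satisfy three properties: every vertex lies in some bag; for every edge, both endpoints lie together in some bag; and for every vertex, the bags containing it form a connected subtree. Here vertex 1 appears in no bag, so the decomposition is invalid.

No — vertex 1 appears in no bag.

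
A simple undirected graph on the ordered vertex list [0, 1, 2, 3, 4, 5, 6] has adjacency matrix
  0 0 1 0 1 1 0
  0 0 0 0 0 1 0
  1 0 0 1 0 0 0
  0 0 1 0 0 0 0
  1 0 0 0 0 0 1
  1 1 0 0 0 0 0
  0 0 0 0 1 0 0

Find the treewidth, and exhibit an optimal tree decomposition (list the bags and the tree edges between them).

Treewidth 1.
One such decomposition:
Bags: B1 = {0, 4}  B2 = {0, 2}  B3 = {0, 5}  B4 = {1, 5}  B5 = {4, 6}  B6 = {2, 3}
Tree: B1–B2, B1–B3, B3–B4, B1–B5, B2–B6

Each bag holds 2 vertices, so the decomposition has width 1, which upper-bounds the treewidth. Since G has at least one edge (e.g. 0–4), it is not an edgeless graph, so tw(G) ≥ 1. Hence tw(G) = 1 exactly.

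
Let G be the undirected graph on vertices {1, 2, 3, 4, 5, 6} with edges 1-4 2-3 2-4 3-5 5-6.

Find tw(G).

1

A width-1 tree decomposition is:
Bags: B1 = {1, 4}  B2 = {2, 4}  B3 = {2, 3}  B4 = {3, 5}  B5 = {5, 6}
Tree: B1–B2, B2–B3, B3–B4, B4–B5
Each bag holds 2 vertices, so the decomposition has width 1, which upper-bounds the treewidth. Any graph with an edge has treewidth ≥ 1, and G has the edge 1–4. Combining the bounds, tw(G) = 1.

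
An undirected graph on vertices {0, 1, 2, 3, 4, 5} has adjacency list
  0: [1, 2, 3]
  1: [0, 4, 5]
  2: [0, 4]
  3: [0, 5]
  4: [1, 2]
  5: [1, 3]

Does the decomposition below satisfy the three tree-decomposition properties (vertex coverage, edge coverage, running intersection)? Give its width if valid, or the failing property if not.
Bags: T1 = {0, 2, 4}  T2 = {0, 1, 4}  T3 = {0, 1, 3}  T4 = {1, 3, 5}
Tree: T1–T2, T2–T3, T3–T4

Checking the three conditions: (i) the bags cover all of {0, 1, 2, 3, 4, 5}; (ii) for each edge, some bag contains both endpoints; (iii) the bags containing any fixed vertex form a subtree. All hold, so the decomposition is valid with width 3 − 1 = 2.

Yes; width 2.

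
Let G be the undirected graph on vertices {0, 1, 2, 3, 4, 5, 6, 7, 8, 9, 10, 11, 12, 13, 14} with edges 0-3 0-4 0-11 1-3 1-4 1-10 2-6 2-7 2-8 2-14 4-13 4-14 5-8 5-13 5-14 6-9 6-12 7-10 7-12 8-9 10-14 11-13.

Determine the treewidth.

3

A width-3 tree decomposition is:
Bags: B1 = {6, 8, 9, 12}  B2 = {2, 6, 8, 12}  B3 = {2, 7, 8, 12}  B4 = {2, 5, 7, 8}  B5 = {2, 5, 7, 14}  B6 = {5, 7, 10, 14}  B7 = {5, 10, 13, 14}  B8 = {4, 10, 13, 14}  B9 = {1, 4, 10, 13}  B10 = {1, 4, 11, 13}  B11 = {0, 1, 4, 11}  B12 = {0, 1, 3, 11}
Tree: B1–B2, B2–B3, B3–B4, B4–B5, B5–B6, B6–B7, B7–B8, B8–B9, B9–B10, B10–B11, B11–B12
Every bag has size at most 4, so the width is 4 − 1 = 3 and tw(G) ≤ 3. For the lower bound: the 4 vertex sets {6,9,12}, {8}, {2}, {5,7,10,14} are disjoint, each induces a connected subgraph, and every pair is joined by at least one edge of G. Contracting each set to a single vertex therefore yields K_{4} as a minor, and since treewidth is minor-monotone, tw(G) ≥ tw(K_{4}) = 3. Hence tw(G) = 3 exactly.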